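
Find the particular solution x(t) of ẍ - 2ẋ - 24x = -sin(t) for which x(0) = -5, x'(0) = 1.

Characteristic equation r² - 2r - 24 = 0 factors as (r + 4)(r - 6) = 0, so r = -4, 6.
Hence x_h = C1*exp(-4*t) + C2*exp(6*t).
Try x_p = A*cos(t) + B*sin(t). Substituting and equating the coefficients of cos(t) and sin(t) gives A = -2/629, B = 25/629, so x_p = -2*cos(t)/629 + 25*sin(t)/629.
General solution: x = -2*cos(t)/629 + 25*sin(t)/629 + C1*exp(-4*t) + C2*exp(6*t).
Apply the initial conditions: x(0) = -2/629 + C1 + C2 = -5 and x'(0) = 25/629 - 4*C1 + 6*C2 = 1. Solving gives C1 = -263/85, C2 = -352/185.

x = -352*exp(6*t)/185 - 263*exp(-4*t)/85 - 2*cos(t)/629 + 25*sin(t)/629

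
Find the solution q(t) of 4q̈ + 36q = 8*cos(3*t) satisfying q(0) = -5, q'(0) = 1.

Divide through by 4: q'' + 9q = 2*cos(3*t).
Characteristic equation r² + 9 = 0 has discriminant (0)² - 4·(9) = -36 < 0, so r = ± 3i.
Hence q_h = C1*cos(3*t) + C2*sin(3*t).
Since ±3i are characteristic roots, multiply the trial by t. Try q_p = t*(A*cos(3*t) + B*sin(3*t)). Substituting and equating the coefficients of cos(3t) and sin(3t) gives A = 0, B = 1/3, so q_p = t*sin(3*t)/3.
General solution: q = C1*cos(3*t) + C2*sin(3*t) + t*sin(3*t)/3.
Apply the initial conditions: q(0) = C1 = -5 and q'(0) = 3*C2 = 1. Solving gives C1 = -5, C2 = 1/3.

q = -5*cos(3*t) + sin(3*t)/3 + t*sin(3*t)/3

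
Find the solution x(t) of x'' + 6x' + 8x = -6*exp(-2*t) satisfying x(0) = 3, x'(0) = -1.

x = -4*exp(-4*t) + 7*exp(-2*t) - 3*t*exp(-2*t)

Characteristic equation r² + 6r + 8 = 0 factors as (r + 4)(r + 2) = 0, so r = -4, -2.
Hence x_h = C1*exp(-4*t) + C2*exp(-2*t).
Since exp(-2*t) solves the homogeneous equation (r = -2 is a root of multiplicity 1), multiply the trial by t. Try x_p = A*t*exp(-2*t). Substituting into the equation and dividing by exp(-2*t) gives A = -3, so x_p = -3*t*exp(-2*t).
General solution: x = C1*exp(-4*t) + C2*exp(-2*t) - 3*t*exp(-2*t).
Apply the initial conditions: x(0) = C1 + C2 = 3 and x'(0) = -3 - 4*C1 - 2*C2 = -1. Solving gives C1 = -4, C2 = 7.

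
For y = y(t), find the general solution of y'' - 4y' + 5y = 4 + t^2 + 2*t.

y = 162/125 + t**2/5 + 18*t/25 + C1*cos(t)*exp(2*t) + C2*exp(2*t)*sin(t)

Characteristic equation r² - 4r + 5 = 0 has discriminant (-4)² - 4·(5) = -4 < 0, so r = 2 ± i.
Hence y_h = C1*cos(t)*exp(2*t) + C2*exp(2*t)*sin(t).
For the particular solution try y_p = A0 + A1*t + A2*t^2. Substituting and matching coefficients of each power of t gives A0 = 162/125, A1 = 18/25, A2 = 1/5, so y_p = 162/125 + t^2/5 + 18*t/25.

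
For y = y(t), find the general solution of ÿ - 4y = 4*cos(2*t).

Characteristic equation r² - 4 = 0 factors as (r + 2)(r - 2) = 0, so r = -2, 2.
Hence y_h = C1*exp(-2*t) + C2*exp(2*t).
Try y_p = A*cos(2*t) + B*sin(2*t). Substituting and equating the coefficients of cos(2t) and sin(2t) gives A = -1/2, B = 0, so y_p = -cos(2*t)/2.

y = -cos(2*t)/2 + C1*exp(-2*t) + C2*exp(2*t)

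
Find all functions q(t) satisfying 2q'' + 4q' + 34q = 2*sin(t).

q = -cos(t)/130 + 4*sin(t)/65 + C1*cos(4*t)*exp(-t) + C2*exp(-t)*sin(4*t)

Divide through by 2: q'' + 2q' + 17q = sin(t).
Characteristic equation r² + 2r + 17 = 0 has discriminant (2)² - 4·(17) = -64 < 0, so r = -1 ± 4i.
Hence q_h = C1*cos(4*t)*exp(-t) + C2*exp(-t)*sin(4*t).
Try q_p = A*cos(t) + B*sin(t). Substituting and equating the coefficients of cos(t) and sin(t) gives A = -1/130, B = 4/65, so q_p = -cos(t)/130 + 4*sin(t)/65.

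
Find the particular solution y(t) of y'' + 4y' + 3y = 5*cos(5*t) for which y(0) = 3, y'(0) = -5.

Characteristic equation r² + 4r + 3 = 0 factors as (r + 1)(r + 3) = 0, so r = -1, -3.
Hence y_h = C1*exp(-t) + C2*exp(-3*t).
Try y_p = A*cos(5*t) + B*sin(5*t). Substituting and equating the coefficients of cos(5t) and sin(5t) gives A = -55/442, B = 25/221, so y_p = -55*cos(5*t)/442 + 25*sin(5*t)/221.
General solution: y = -55*cos(5*t)/442 + 25*sin(5*t)/221 + C1*exp(-t) + C2*exp(-3*t).
Apply the initial conditions: y(0) = -55/442 + C1 + C2 = 3 and y'(0) = 125/221 - C1 - 3*C2 = -5. Solving gives C1 = 99/52, C2 = 83/68.

y = -55*cos(5*t)/442 + 25*sin(5*t)/221 + 83*exp(-3*t)/68 + 99*exp(-t)/52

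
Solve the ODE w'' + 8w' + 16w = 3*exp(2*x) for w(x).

Characteristic equation r² + 8r + 16 = 0 has discriminant (8)² - 4·(16) = 0, so r = -4 is a repeated root.
Hence w_h = (C1 + C2*x)*exp(-4*x).
Try w_p = A*exp(2*x). Substituting into the equation and dividing by exp(2*x) gives A = 1/12, so w_p = exp(2*x)/12.

w = exp(2*x)/12 + C1*exp(-4*x) + C2*x*exp(-4*x)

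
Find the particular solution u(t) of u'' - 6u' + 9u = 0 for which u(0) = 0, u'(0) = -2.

Characteristic equation r² - 6r + 9 = 0 has discriminant (-6)² - 4·(9) = 0, so r = 3 is a repeated root.
Hence u_h = (C1 + C2*t)*exp(3*t).
Apply the initial conditions: u(0) = C1 = 0 and u'(0) = C2 + 3*C1 = -2. Solving gives C1 = 0, C2 = -2.

u = -2*t*exp(3*t)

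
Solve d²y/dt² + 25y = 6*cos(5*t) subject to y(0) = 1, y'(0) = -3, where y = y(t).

Characteristic equation r² + 25 = 0 has discriminant (0)² - 4·(25) = -100 < 0, so r = ± 5i.
Hence y_h = C1*cos(5*t) + C2*sin(5*t).
Since ±5i are characteristic roots, multiply the trial by t. Try y_p = t*(A*cos(5*t) + B*sin(5*t)). Substituting and equating the coefficients of cos(5t) and sin(5t) gives A = 0, B = 3/5, so y_p = 3*t*sin(5*t)/5.
General solution: y = C1*cos(5*t) + C2*sin(5*t) + 3*t*sin(5*t)/5.
Apply the initial conditions: y(0) = C1 = 1 and y'(0) = 5*C2 = -3. Solving gives C1 = 1, C2 = -3/5.

y = -3*sin(5*t)/5 + 3*t*sin(5*t)/5 + cos(5*t)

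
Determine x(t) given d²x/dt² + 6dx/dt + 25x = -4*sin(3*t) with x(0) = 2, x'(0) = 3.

Characteristic equation r² + 6r + 25 = 0 has discriminant (6)² - 4·(25) = -64 < 0, so r = -3 ± 4i.
Hence x_h = C1*cos(4*t)*exp(-3*t) + C2*exp(-3*t)*sin(4*t).
Try x_p = A*cos(3*t) + B*sin(3*t). Substituting and equating the coefficients of cos(3t) and sin(3t) gives A = 18/145, B = -16/145, so x_p = -16*sin(3*t)/145 + 18*cos(3*t)/145.
General solution: x = -16*sin(3*t)/145 + 18*cos(3*t)/145 + C1*cos(4*t)*exp(-3*t) + C2*exp(-3*t)*sin(4*t).
Apply the initial conditions: x(0) = 18/145 + C1 = 2 and x'(0) = -48/145 - 3*C1 + 4*C2 = 3. Solving gives C1 = 272/145, C2 = 1299/580.

x = -16*sin(3*t)/145 + 18*cos(3*t)/145 + 272*cos(4*t)*exp(-3*t)/145 + 1299*exp(-3*t)*sin(4*t)/580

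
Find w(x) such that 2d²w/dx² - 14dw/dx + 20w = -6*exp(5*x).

Divide through by 2: w'' - 7w' + 10w = -3*exp(5*x).
Characteristic equation r² - 7r + 10 = 0 factors as (r - 2)(r - 5) = 0, so r = 2, 5.
Hence w_h = C1*exp(2*x) + C2*exp(5*x).
Since exp(5*x) solves the homogeneous equation (r = 5 is a root of multiplicity 1), multiply the trial by x. Try w_p = A*x*exp(5*x). Substituting into the equation and dividing by exp(5*x) gives A = -1, so w_p = -x*exp(5*x).

w = C1*exp(2*x) + C2*exp(5*x) - x*exp(5*x)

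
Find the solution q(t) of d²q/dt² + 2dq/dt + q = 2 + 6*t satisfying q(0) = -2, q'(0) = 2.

Characteristic equation r² + 2r + 1 = 0 has discriminant (2)² - 4·(1) = 0, so r = -1 is a repeated root.
Hence q_h = (C1 + C2*t)*exp(-t).
For the particular solution try q_p = A0 + A1*t. Substituting and matching coefficients of each power of t gives A0 = -10, A1 = 6, so q_p = -10 + 6*t.
General solution: q = -10 + 6*t + C1*exp(-t) + C2*t*exp(-t).
Apply the initial conditions: q(0) = -10 + C1 = -2 and q'(0) = 6 + C2 - C1 = 2. Solving gives C1 = 8, C2 = 4.

q = -10 + 6*t + 8*exp(-t) + 4*t*exp(-t)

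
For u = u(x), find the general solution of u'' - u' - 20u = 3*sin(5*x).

Characteristic equation r² - r - 20 = 0 factors as (r - 5)(r + 4) = 0, so r = 5, -4.
Hence u_h = C1*exp(5*x) + C2*exp(-4*x).
Try u_p = A*cos(5*x) + B*sin(5*x). Substituting and equating the coefficients of cos(5x) and sin(5x) gives A = 3/410, B = -27/410, so u_p = -27*sin(5*x)/410 + 3*cos(5*x)/410.

u = -27*sin(5*x)/410 + 3*cos(5*x)/410 + C1*exp(5*x) + C2*exp(-4*x)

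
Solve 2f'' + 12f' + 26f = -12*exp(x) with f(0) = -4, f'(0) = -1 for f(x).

f = -3*exp(x)/10 - 59*exp(-3*x)*sin(2*x)/10 - 37*cos(2*x)*exp(-3*x)/10

Divide through by 2: f'' + 6f' + 13f = -6*exp(x).
Characteristic equation r² + 6r + 13 = 0 has discriminant (6)² - 4·(13) = -16 < 0, so r = -3 ± 2i.
Hence f_h = C1*cos(2*x)*exp(-3*x) + C2*exp(-3*x)*sin(2*x).
Try f_p = A*exp(x). Substituting into the equation and dividing by exp(x) gives A = -3/10, so f_p = -3*exp(x)/10.
General solution: f = -3*exp(x)/10 + C1*cos(2*x)*exp(-3*x) + C2*exp(-3*x)*sin(2*x).
Apply the initial conditions: f(0) = -3/10 + C1 = -4 and f'(0) = -3/10 - 3*C1 + 2*C2 = -1. Solving gives C1 = -37/10, C2 = -59/10.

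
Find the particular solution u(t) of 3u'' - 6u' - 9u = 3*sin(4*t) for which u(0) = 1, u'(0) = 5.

Divide through by 3: u'' - 2u' - 3u = sin(4*t).
Characteristic equation r² - 2r - 3 = 0 factors as (r + 1)(r - 3) = 0, so r = -1, 3.
Hence u_h = C1*exp(-t) + C2*exp(3*t).
Try u_p = A*cos(4*t) + B*sin(4*t). Substituting and equating the coefficients of cos(4t) and sin(4t) gives A = 8/425, B = -19/425, so u_p = -19*sin(4*t)/425 + 8*cos(4*t)/425.
General solution: u = -19*sin(4*t)/425 + 8*cos(4*t)/425 + C1*exp(-t) + C2*exp(3*t).
Apply the initial conditions: u(0) = 8/425 + C1 + C2 = 1 and u'(0) = -76/425 - C1 + 3*C2 = 5. Solving gives C1 = -19/34, C2 = 77/50.

u = -19*exp(-t)/34 - 19*sin(4*t)/425 + 8*cos(4*t)/425 + 77*exp(3*t)/50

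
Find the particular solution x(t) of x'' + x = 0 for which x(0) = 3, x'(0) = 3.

x = 3*cos(t) + 3*sin(t)

Characteristic equation r² + 1 = 0 has discriminant (0)² - 4·(1) = -4 < 0, so r = ± i.
Hence x_h = C1*cos(t) + C2*sin(t).
Apply the initial conditions: x(0) = C1 = 3 and x'(0) = C2 = 3. Solving gives C1 = 3, C2 = 3.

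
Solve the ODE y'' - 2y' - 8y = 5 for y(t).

y = -5/8 + C1*exp(-2*t) + C2*exp(4*t)

Characteristic equation r² - 2r - 8 = 0 factors as (r + 2)(r - 4) = 0, so r = -2, 4.
Hence y_h = C1*exp(-2*t) + C2*exp(4*t).
For the particular solution try y_p = A0. Substituting and matching coefficients of each power of t gives A0 = -5/8, so y_p = -5/8.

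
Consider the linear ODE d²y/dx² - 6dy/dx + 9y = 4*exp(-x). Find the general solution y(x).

y = exp(-x)/4 + C1*exp(3*x) + C2*x*exp(3*x)

Characteristic equation r² - 6r + 9 = 0 has discriminant (-6)² - 4·(9) = 0, so r = 3 is a repeated root.
Hence y_h = (C1 + C2*x)*exp(3*x).
Try y_p = A*exp(-x). Substituting into the equation and dividing by exp(-x) gives A = 1/4, so y_p = exp(-x)/4.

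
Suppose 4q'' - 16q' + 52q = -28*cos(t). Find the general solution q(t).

Divide through by 4: q'' - 4q' + 13q = -7*cos(t).
Characteristic equation r² - 4r + 13 = 0 has discriminant (-4)² - 4·(13) = -36 < 0, so r = 2 ± 3i.
Hence q_h = C1*cos(3*t)*exp(2*t) + C2*exp(2*t)*sin(3*t).
Try q_p = A*cos(t) + B*sin(t). Substituting and equating the coefficients of cos(t) and sin(t) gives A = -21/40, B = 7/40, so q_p = -21*cos(t)/40 + 7*sin(t)/40.

q = -21*cos(t)/40 + 7*sin(t)/40 + C1*cos(3*t)*exp(2*t) + C2*exp(2*t)*sin(3*t)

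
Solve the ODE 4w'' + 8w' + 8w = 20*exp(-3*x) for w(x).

Divide through by 4: w'' + 2w' + 2w = 5*exp(-3*x).
Characteristic equation r² + 2r + 2 = 0 has discriminant (2)² - 4·(2) = -4 < 0, so r = -1 ± i.
Hence w_h = C1*cos(x)*exp(-x) + C2*exp(-x)*sin(x).
Try w_p = A*exp(-3*x). Substituting into the equation and dividing by exp(-3*x) gives A = 1, so w_p = exp(-3*x).

w = C1*cos(x)*exp(-x) + C2*exp(-x)*sin(x) + exp(-3*x)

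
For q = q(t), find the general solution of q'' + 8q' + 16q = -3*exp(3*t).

q = -3*exp(3*t)/49 + C1*exp(-4*t) + C2*t*exp(-4*t)

Characteristic equation r² + 8r + 16 = 0 has discriminant (8)² - 4·(16) = 0, so r = -4 is a repeated root.
Hence q_h = (C1 + C2*t)*exp(-4*t).
Try q_p = A*exp(3*t). Substituting into the equation and dividing by exp(3*t) gives A = -3/49, so q_p = -3*exp(3*t)/49.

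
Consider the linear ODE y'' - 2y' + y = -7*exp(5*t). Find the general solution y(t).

y = -7*exp(5*t)/16 + C1*exp(t) + C2*t*exp(t)

Characteristic equation r² - 2r + 1 = 0 has discriminant (-2)² - 4·(1) = 0, so r = 1 is a repeated root.
Hence y_h = (C1 + C2*t)*exp(t).
Try y_p = A*exp(5*t). Substituting into the equation and dividing by exp(5*t) gives A = -7/16, so y_p = -7*exp(5*t)/16.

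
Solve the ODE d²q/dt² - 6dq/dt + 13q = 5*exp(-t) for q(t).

q = exp(-t)/4 + C1*cos(2*t)*exp(3*t) + C2*exp(3*t)*sin(2*t)

Characteristic equation r² - 6r + 13 = 0 has discriminant (-6)² - 4·(13) = -16 < 0, so r = 3 ± 2i.
Hence q_h = C1*cos(2*t)*exp(3*t) + C2*exp(3*t)*sin(2*t).
Try q_p = A*exp(-t). Substituting into the equation and dividing by exp(-t) gives A = 1/4, so q_p = exp(-t)/4.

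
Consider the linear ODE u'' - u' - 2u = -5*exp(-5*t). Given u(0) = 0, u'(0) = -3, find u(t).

Characteristic equation r² - r - 2 = 0 factors as (r - 2)(r + 1) = 0, so r = 2, -1.
Hence u_h = C1*exp(2*t) + C2*exp(-t).
Try u_p = A*exp(-5*t). Substituting into the equation and dividing by exp(-5*t) gives A = -5/28, so u_p = -5*exp(-5*t)/28.
General solution: u = -5*exp(-5*t)/28 + C1*exp(2*t) + C2*exp(-t).
Apply the initial conditions: u(0) = -5/28 + C1 + C2 = 0 and u'(0) = 25/28 - C2 + 2*C1 = -3. Solving gives C1 = -26/21, C2 = 17/12.

u = -26*exp(2*t)/21 - 5*exp(-5*t)/28 + 17*exp(-t)/12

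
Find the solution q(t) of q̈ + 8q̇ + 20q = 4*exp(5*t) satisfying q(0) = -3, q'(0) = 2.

Characteristic equation r² + 8r + 20 = 0 has discriminant (8)² - 4·(20) = -16 < 0, so r = -4 ± 2i.
Hence q_h = C1*cos(2*t)*exp(-4*t) + C2*exp(-4*t)*sin(2*t).
Try q_p = A*exp(5*t). Substituting into the equation and dividing by exp(5*t) gives A = 4/85, so q_p = 4*exp(5*t)/85.
General solution: q = 4*exp(5*t)/85 + C1*cos(2*t)*exp(-4*t) + C2*exp(-4*t)*sin(2*t).
Apply the initial conditions: q(0) = 4/85 + C1 = -3 and q'(0) = 4/17 - 4*C1 + 2*C2 = 2. Solving gives C1 = -259/85, C2 = -443/85.

q = 4*exp(5*t)/85 - 443*exp(-4*t)*sin(2*t)/85 - 259*cos(2*t)*exp(-4*t)/85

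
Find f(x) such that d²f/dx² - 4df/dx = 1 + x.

Characteristic equation r² - 4r = 0 factors as (r - 4)r = 0, so r = 4, 0.
Hence f_h = C1*exp(4*x) + C2.
Since 0 is a characteristic root (multiplicity 1), multiply the polynomial trial by x: try f_p = x*(A0 + A1*x). Substituting and matching coefficients of each power of x gives A0 = -5/16, A1 = -1/8, so f_p = -5*x/16 - x^2/8.

f = C2 - 5*x/16 - x**2/8 + C1*exp(4*x)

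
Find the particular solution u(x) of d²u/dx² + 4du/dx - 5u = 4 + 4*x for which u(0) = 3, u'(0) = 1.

Characteristic equation r² + 4r - 5 = 0 factors as (r + 5)(r - 1) = 0, so r = -5, 1.
Hence u_h = C1*exp(-5*x) + C2*exp(x).
For the particular solution try u_p = A0 + A1*x. Substituting and matching coefficients of each power of x gives A0 = -36/25, A1 = -4/5, so u_p = -36/25 - 4*x/5.
General solution: u = -36/25 - 4*x/5 + C1*exp(-5*x) + C2*exp(x).
Apply the initial conditions: u(0) = -36/25 + C1 + C2 = 3 and u'(0) = -4/5 + C2 - 5*C1 = 1. Solving gives C1 = 11/25, C2 = 4.

u = -36/25 + 4*exp(x) - 4*x/5 + 11*exp(-5*x)/25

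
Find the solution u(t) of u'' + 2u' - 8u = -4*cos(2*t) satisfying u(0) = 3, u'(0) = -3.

Characteristic equation r² + 2r - 8 = 0 factors as (r - 2)(r + 4) = 0, so r = 2, -4.
Hence u_h = C1*exp(2*t) + C2*exp(-4*t).
Try u_p = A*cos(2*t) + B*sin(2*t). Substituting and equating the coefficients of cos(2t) and sin(2t) gives A = 3/10, B = -1/10, so u_p = -sin(2*t)/10 + 3*cos(2*t)/10.
General solution: u = -sin(2*t)/10 + 3*cos(2*t)/10 + C1*exp(2*t) + C2*exp(-4*t).
Apply the initial conditions: u(0) = 3/10 + C1 + C2 = 3 and u'(0) = -1/5 - 4*C2 + 2*C1 = -3. Solving gives C1 = 4/3, C2 = 41/30.

u = -sin(2*t)/10 + 3*cos(2*t)/10 + 4*exp(2*t)/3 + 41*exp(-4*t)/30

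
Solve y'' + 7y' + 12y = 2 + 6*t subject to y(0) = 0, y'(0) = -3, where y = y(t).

Characteristic equation r² + 7r + 12 = 0 factors as (r + 3)(r + 4) = 0, so r = -3, -4.
Hence y_h = C1*exp(-3*t) + C2*exp(-4*t).
For the particular solution try y_p = A0 + A1*t. Substituting and matching coefficients of each power of t gives A0 = -1/8, A1 = 1/2, so y_p = -1/8 + t/2.
General solution: y = -1/8 + t/2 + C1*exp(-3*t) + C2*exp(-4*t).
Apply the initial conditions: y(0) = -1/8 + C1 + C2 = 0 and y'(0) = 1/2 - 4*C2 - 3*C1 = -3. Solving gives C1 = -3, C2 = 25/8.

y = -1/8 + t/2 - 3*exp(-3*t) + 25*exp(-4*t)/8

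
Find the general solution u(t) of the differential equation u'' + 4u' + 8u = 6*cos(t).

Characteristic equation r² + 4r + 8 = 0 has discriminant (4)² - 4·(8) = -16 < 0, so r = -2 ± 2i.
Hence u_h = C1*cos(2*t)*exp(-2*t) + C2*exp(-2*t)*sin(2*t).
Try u_p = A*cos(t) + B*sin(t). Substituting and equating the coefficients of cos(t) and sin(t) gives A = 42/65, B = 24/65, so u_p = 24*sin(t)/65 + 42*cos(t)/65.

u = 24*sin(t)/65 + 42*cos(t)/65 + C1*cos(2*t)*exp(-2*t) + C2*exp(-2*t)*sin(2*t)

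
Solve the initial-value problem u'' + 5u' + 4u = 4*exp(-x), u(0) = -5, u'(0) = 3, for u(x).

Characteristic equation r² + 5r + 4 = 0 factors as (r + 1)(r + 4) = 0, so r = -1, -4.
Hence u_h = C1*exp(-x) + C2*exp(-4*x).
Since exp(-x) solves the homogeneous equation (r = -1 is a root of multiplicity 1), multiply the trial by x. Try u_p = A*x*exp(-x). Substituting into the equation and dividing by exp(-x) gives A = 4/3, so u_p = 4*x*exp(-x)/3.
General solution: u = C1*exp(-x) + C2*exp(-4*x) + 4*x*exp(-x)/3.
Apply the initial conditions: u(0) = C1 + C2 = -5 and u'(0) = 4/3 - C1 - 4*C2 = 3. Solving gives C1 = -55/9, C2 = 10/9.

u = -55*exp(-x)/9 + 10*exp(-4*x)/9 + 4*x*exp(-x)/3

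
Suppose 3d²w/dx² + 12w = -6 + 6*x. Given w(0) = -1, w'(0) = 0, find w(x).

w = -1/2 + x/2 - cos(2*x)/2 - sin(2*x)/4

Divide through by 3: w'' + 4w = -2 + 2*x.
Characteristic equation r² + 4 = 0 has discriminant (0)² - 4·(4) = -16 < 0, so r = ± 2i.
Hence w_h = C1*cos(2*x) + C2*sin(2*x).
For the particular solution try w_p = A0 + A1*x. Substituting and matching coefficients of each power of x gives A0 = -1/2, A1 = 1/2, so w_p = -1/2 + x/2.
General solution: w = -1/2 + x/2 + C1*cos(2*x) + C2*sin(2*x).
Apply the initial conditions: w(0) = -1/2 + C1 = -1 and w'(0) = 1/2 + 2*C2 = 0. Solving gives C1 = -1/2, C2 = -1/4.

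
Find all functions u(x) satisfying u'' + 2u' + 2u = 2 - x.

u = 3/2 - x/2 + C1*cos(x)*exp(-x) + C2*exp(-x)*sin(x)

Characteristic equation r² + 2r + 2 = 0 has discriminant (2)² - 4·(2) = -4 < 0, so r = -1 ± i.
Hence u_h = C1*cos(x)*exp(-x) + C2*exp(-x)*sin(x).
For the particular solution try u_p = A0 + A1*x. Substituting and matching coefficients of each power of x gives A0 = 3/2, A1 = -1/2, so u_p = 3/2 - x/2.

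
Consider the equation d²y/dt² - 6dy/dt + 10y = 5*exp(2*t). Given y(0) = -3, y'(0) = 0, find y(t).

y = 5*exp(2*t)/2 - 11*cos(t)*exp(3*t)/2 + 23*exp(3*t)*sin(t)/2

Characteristic equation r² - 6r + 10 = 0 has discriminant (-6)² - 4·(10) = -4 < 0, so r = 3 ± i.
Hence y_h = C1*cos(t)*exp(3*t) + C2*exp(3*t)*sin(t).
Try y_p = A*exp(2*t). Substituting into the equation and dividing by exp(2*t) gives A = 5/2, so y_p = 5*exp(2*t)/2.
General solution: y = 5*exp(2*t)/2 + C1*cos(t)*exp(3*t) + C2*exp(3*t)*sin(t).
Apply the initial conditions: y(0) = 5/2 + C1 = -3 and y'(0) = 5 + C2 + 3*C1 = 0. Solving gives C1 = -11/2, C2 = 23/2.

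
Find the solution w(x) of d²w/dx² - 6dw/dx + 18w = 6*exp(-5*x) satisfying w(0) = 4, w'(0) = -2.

Characteristic equation r² - 6r + 18 = 0 has discriminant (-6)² - 4·(18) = -36 < 0, so r = 3 ± 3i.
Hence w_h = C1*cos(3*x)*exp(3*x) + C2*exp(3*x)*sin(3*x).
Try w_p = A*exp(-5*x). Substituting into the equation and dividing by exp(-5*x) gives A = 6/73, so w_p = 6*exp(-5*x)/73.
General solution: w = 6*exp(-5*x)/73 + C1*cos(3*x)*exp(3*x) + C2*exp(3*x)*sin(3*x).
Apply the initial conditions: w(0) = 6/73 + C1 = 4 and w'(0) = -30/73 + 3*C1 + 3*C2 = -2. Solving gives C1 = 286/73, C2 = -974/219.

w = 6*exp(-5*x)/73 - 974*exp(3*x)*sin(3*x)/219 + 286*cos(3*x)*exp(3*x)/73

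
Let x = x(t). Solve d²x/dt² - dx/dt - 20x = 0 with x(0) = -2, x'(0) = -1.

x = -exp(-4*t) - exp(5*t)

Characteristic equation r² - r - 20 = 0 factors as (r + 4)(r - 5) = 0, so r = -4, 5.
Hence x_h = C1*exp(-4*t) + C2*exp(5*t).
Apply the initial conditions: x(0) = C1 + C2 = -2 and x'(0) = -4*C1 + 5*C2 = -1. Solving gives C1 = -1, C2 = -1.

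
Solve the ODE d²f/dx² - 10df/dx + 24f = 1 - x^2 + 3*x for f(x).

Characteristic equation r² - 10r + 24 = 0 factors as (r - 4)(r - 6) = 0, so r = 4, 6.
Hence f_h = C1*exp(4*x) + C2*exp(6*x).
For the particular solution try f_p = A0 + A1*x + A2*x^2. Substituting and matching coefficients of each power of x gives A0 = 143/1728, A1 = 13/144, A2 = -1/24, so f_p = 143/1728 - x^2/24 + 13*x/144.

f = 143/1728 - x**2/24 + 13*x/144 + C1*exp(4*x) + C2*exp(6*x)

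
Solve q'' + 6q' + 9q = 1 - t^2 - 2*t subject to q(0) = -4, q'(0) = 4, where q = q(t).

Characteristic equation r² + 6r + 9 = 0 has discriminant (6)² - 4·(9) = 0, so r = -3 is a repeated root.
Hence q_h = (C1 + C2*t)*exp(-3*t).
For the particular solution try q_p = A0 + A1*t + A2*t^2. Substituting and matching coefficients of each power of t gives A0 = 5/27, A1 = -2/27, A2 = -1/9, so q_p = 5/27 - 2*t/27 - t^2/9.
General solution: q = 5/27 - 2*t/27 - t^2/9 + C1*exp(-3*t) + C2*t*exp(-3*t).
Apply the initial conditions: q(0) = 5/27 + C1 = -4 and q'(0) = -2/27 + C2 - 3*C1 = 4. Solving gives C1 = -113/27, C2 = -229/27.

q = 5/27 - 113*exp(-3*t)/27 - 2*t/27 - t**2/9 - 229*t*exp(-3*t)/27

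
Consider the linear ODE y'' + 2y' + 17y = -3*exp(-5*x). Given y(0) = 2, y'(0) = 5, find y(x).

y = -3*exp(-5*x)/32 + 53*exp(-x)*sin(4*x)/32 + 67*cos(4*x)*exp(-x)/32

Characteristic equation r² + 2r + 17 = 0 has discriminant (2)² - 4·(17) = -64 < 0, so r = -1 ± 4i.
Hence y_h = C1*cos(4*x)*exp(-x) + C2*exp(-x)*sin(4*x).
Try y_p = A*exp(-5*x). Substituting into the equation and dividing by exp(-5*x) gives A = -3/32, so y_p = -3*exp(-5*x)/32.
General solution: y = -3*exp(-5*x)/32 + C1*cos(4*x)*exp(-x) + C2*exp(-x)*sin(4*x).
Apply the initial conditions: y(0) = -3/32 + C1 = 2 and y'(0) = 15/32 - C1 + 4*C2 = 5. Solving gives C1 = 67/32, C2 = 53/32.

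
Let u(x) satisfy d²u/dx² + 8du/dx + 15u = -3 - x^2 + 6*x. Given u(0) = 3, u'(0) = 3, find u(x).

u = -1493/3375 - 1607*exp(-5*x)/250 - x**2/15 + 106*x/225 + 533*exp(-3*x)/54

Characteristic equation r² + 8r + 15 = 0 factors as (r + 5)(r + 3) = 0, so r = -5, -3.
Hence u_h = C1*exp(-5*x) + C2*exp(-3*x).
For the particular solution try u_p = A0 + A1*x + A2*x^2. Substituting and matching coefficients of each power of x gives A0 = -1493/3375, A1 = 106/225, A2 = -1/15, so u_p = -1493/3375 - x^2/15 + 106*x/225.
General solution: u = -1493/3375 - x^2/15 + 106*x/225 + C1*exp(-5*x) + C2*exp(-3*x).
Apply the initial conditions: u(0) = -1493/3375 + C1 + C2 = 3 and u'(0) = 106/225 - 5*C1 - 3*C2 = 3. Solving gives C1 = -1607/250, C2 = 533/54.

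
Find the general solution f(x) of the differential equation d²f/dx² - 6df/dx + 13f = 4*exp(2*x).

Characteristic equation r² - 6r + 13 = 0 has discriminant (-6)² - 4·(13) = -16 < 0, so r = 3 ± 2i.
Hence f_h = C1*cos(2*x)*exp(3*x) + C2*exp(3*x)*sin(2*x).
Try f_p = A*exp(2*x). Substituting into the equation and dividing by exp(2*x) gives A = 4/5, so f_p = 4*exp(2*x)/5.

f = 4*exp(2*x)/5 + C1*cos(2*x)*exp(3*x) + C2*exp(3*x)*sin(2*x)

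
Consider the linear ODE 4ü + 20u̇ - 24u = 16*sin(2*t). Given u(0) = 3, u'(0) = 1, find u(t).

Divide through by 4: u'' + 5u' - 6u = 4*sin(2*t).
Characteristic equation r² + 5r - 6 = 0 factors as (r - 1)(r + 6) = 0, so r = 1, -6.
Hence u_h = C1*exp(t) + C2*exp(-6*t).
Try u_p = A*cos(2*t) + B*sin(2*t). Substituting and equating the coefficients of cos(2t) and sin(2t) gives A = -1/5, B = -1/5, so u_p = -cos(2*t)/5 - sin(2*t)/5.
General solution: u = -cos(2*t)/5 - sin(2*t)/5 + C1*exp(t) + C2*exp(-6*t).
Apply the initial conditions: u(0) = -1/5 + C1 + C2 = 3 and u'(0) = -2/5 + C1 - 6*C2 = 1. Solving gives C1 = 103/35, C2 = 9/35.

u = -cos(2*t)/5 - sin(2*t)/5 + 9*exp(-6*t)/35 + 103*exp(t)/35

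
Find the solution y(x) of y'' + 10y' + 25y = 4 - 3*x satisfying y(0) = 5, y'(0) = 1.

Characteristic equation r² + 10r + 25 = 0 has discriminant (10)² - 4·(25) = 0, so r = -5 is a repeated root.
Hence y_h = (C1 + C2*x)*exp(-5*x).
For the particular solution try y_p = A0 + A1*x. Substituting and matching coefficients of each power of x gives A0 = 26/125, A1 = -3/25, so y_p = 26/125 - 3*x/25.
General solution: y = 26/125 - 3*x/25 + C1*exp(-5*x) + C2*x*exp(-5*x).
Apply the initial conditions: y(0) = 26/125 + C1 = 5 and y'(0) = -3/25 + C2 - 5*C1 = 1. Solving gives C1 = 599/125, C2 = 627/25.

y = 26/125 - 3*x/25 + 599*exp(-5*x)/125 + 627*x*exp(-5*x)/25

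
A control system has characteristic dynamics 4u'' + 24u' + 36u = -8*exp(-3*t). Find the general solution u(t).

u = C1*exp(-3*t) - t**2*exp(-3*t) + C2*t*exp(-3*t)

Divide through by 4: u'' + 6u' + 9u = -2*exp(-3*t).
Characteristic equation r² + 6r + 9 = 0 has discriminant (6)² - 4·(9) = 0, so r = -3 is a repeated root.
Hence u_h = (C1 + C2*t)*exp(-3*t).
Since exp(-3*t) solves the homogeneous equation (r = -3 is a root of multiplicity 2), multiply the trial by t^2. Try u_p = A*t^2*exp(-3*t). Substituting into the equation and dividing by exp(-3*t) gives A = -1, so u_p = -t^2*exp(-3*t).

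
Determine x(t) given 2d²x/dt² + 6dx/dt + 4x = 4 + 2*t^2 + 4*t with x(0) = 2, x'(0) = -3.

x = 5/4 + t**2/2 - exp(-t) - t/2 + 7*exp(-2*t)/4

Divide through by 2: x'' + 3x' + 2x = 2 + t^2 + 2*t.
Characteristic equation r² + 3r + 2 = 0 factors as (r + 1)(r + 2) = 0, so r = -1, -2.
Hence x_h = C1*exp(-t) + C2*exp(-2*t).
For the particular solution try x_p = A0 + A1*t + A2*t^2. Substituting and matching coefficients of each power of t gives A0 = 5/4, A1 = -1/2, A2 = 1/2, so x_p = 5/4 + t^2/2 - t/2.
General solution: x = 5/4 + t^2/2 - t/2 + C1*exp(-t) + C2*exp(-2*t).
Apply the initial conditions: x(0) = 5/4 + C1 + C2 = 2 and x'(0) = -1/2 - C1 - 2*C2 = -3. Solving gives C1 = -1, C2 = 7/4.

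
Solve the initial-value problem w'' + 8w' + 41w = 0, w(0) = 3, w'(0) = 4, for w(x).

w = 3*cos(5*x)*exp(-4*x) + 16*exp(-4*x)*sin(5*x)/5

Characteristic equation r² + 8r + 41 = 0 has discriminant (8)² - 4·(41) = -100 < 0, so r = -4 ± 5i.
Hence w_h = C1*cos(5*x)*exp(-4*x) + C2*exp(-4*x)*sin(5*x).
Apply the initial conditions: w(0) = C1 = 3 and w'(0) = -4*C1 + 5*C2 = 4. Solving gives C1 = 3, C2 = 16/5.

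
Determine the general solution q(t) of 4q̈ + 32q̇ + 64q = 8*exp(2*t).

Divide through by 4: q'' + 8q' + 16q = 2*exp(2*t).
Characteristic equation r² + 8r + 16 = 0 has discriminant (8)² - 4·(16) = 0, so r = -4 is a repeated root.
Hence q_h = (C1 + C2*t)*exp(-4*t).
Try q_p = A*exp(2*t). Substituting into the equation and dividing by exp(2*t) gives A = 1/18, so q_p = exp(2*t)/18.

q = exp(2*t)/18 + C1*exp(-4*t) + C2*t*exp(-4*t)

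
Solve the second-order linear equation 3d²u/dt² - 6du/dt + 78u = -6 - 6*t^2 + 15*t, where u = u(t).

Divide through by 3: u'' - 2u' + 26u = -2 - 2*t^2 + 5*t.
Characteristic equation r² - 2r + 26 = 0 has discriminant (-2)² - 4·(26) = -100 < 0, so r = 1 ± 5i.
Hence u_h = C1*cos(5*t)*exp(t) + C2*exp(t)*sin(5*t).
For the particular solution try u_p = A0 + A1*t + A2*t^2. Substituting and matching coefficients of each power of t gives A0 = -251/4394, A1 = 61/338, A2 = -1/13, so u_p = -251/4394 - t^2/13 + 61*t/338.

u = -251/4394 - t**2/13 + 61*t/338 + C1*cos(5*t)*exp(t) + C2*exp(t)*sin(5*t)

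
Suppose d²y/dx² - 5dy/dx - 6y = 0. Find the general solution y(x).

Characteristic equation r² - 5r - 6 = 0 factors as (r - 6)(r + 1) = 0, so r = 6, -1.
Hence y_h = C1*exp(6*x) + C2*exp(-x).

y = C1*exp(6*x) + C2*exp(-x)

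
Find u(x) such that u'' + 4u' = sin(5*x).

u = C2 - 4*cos(5*x)/205 - sin(5*x)/41 + C1*exp(-4*x)

Characteristic equation r² + 4r = 0 factors as (r + 4)r = 0, so r = -4, 0.
Hence u_h = C1*exp(-4*x) + C2.
Try u_p = A*cos(5*x) + B*sin(5*x). Substituting and equating the coefficients of cos(5x) and sin(5x) gives A = -4/205, B = -1/41, so u_p = -4*cos(5*x)/205 - sin(5*x)/41.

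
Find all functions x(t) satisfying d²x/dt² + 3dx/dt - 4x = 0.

Characteristic equation r² + 3r - 4 = 0 factors as (r - 1)(r + 4) = 0, so r = 1, -4.
Hence x_h = C1*exp(t) + C2*exp(-4*t).

x = C1*exp(t) + C2*exp(-4*t)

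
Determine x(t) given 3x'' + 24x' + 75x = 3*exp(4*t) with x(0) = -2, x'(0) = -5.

Divide through by 3: x'' + 8x' + 25x = exp(4*t).
Characteristic equation r² + 8r + 25 = 0 has discriminant (8)² - 4·(25) = -36 < 0, so r = -4 ± 3i.
Hence x_h = C1*cos(3*t)*exp(-4*t) + C2*exp(-4*t)*sin(3*t).
Try x_p = A*exp(4*t). Substituting into the equation and dividing by exp(4*t) gives A = 1/73, so x_p = exp(4*t)/73.
General solution: x = exp(4*t)/73 + C1*cos(3*t)*exp(-4*t) + C2*exp(-4*t)*sin(3*t).
Apply the initial conditions: x(0) = 1/73 + C1 = -2 and x'(0) = 4/73 - 4*C1 + 3*C2 = -5. Solving gives C1 = -147/73, C2 = -319/73.

x = exp(4*t)/73 - 319*exp(-4*t)*sin(3*t)/73 - 147*cos(3*t)*exp(-4*t)/73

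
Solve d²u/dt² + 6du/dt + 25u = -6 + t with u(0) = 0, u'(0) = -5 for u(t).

u = -156/625 + t/25 - 1341*exp(-3*t)*sin(4*t)/1250 + 156*cos(4*t)*exp(-3*t)/625

Characteristic equation r² + 6r + 25 = 0 has discriminant (6)² - 4·(25) = -64 < 0, so r = -3 ± 4i.
Hence u_h = C1*cos(4*t)*exp(-3*t) + C2*exp(-3*t)*sin(4*t).
For the particular solution try u_p = A0 + A1*t. Substituting and matching coefficients of each power of t gives A0 = -156/625, A1 = 1/25, so u_p = -156/625 + t/25.
General solution: u = -156/625 + t/25 + C1*cos(4*t)*exp(-3*t) + C2*exp(-3*t)*sin(4*t).
Apply the initial conditions: u(0) = -156/625 + C1 = 0 and u'(0) = 1/25 - 3*C1 + 4*C2 = -5. Solving gives C1 = 156/625, C2 = -1341/1250.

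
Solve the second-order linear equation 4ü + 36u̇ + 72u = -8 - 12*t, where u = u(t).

u = -1/36 - t/6 + C1*exp(-6*t) + C2*exp(-3*t)

Divide through by 4: u'' + 9u' + 18u = -2 - 3*t.
Characteristic equation r² + 9r + 18 = 0 factors as (r + 6)(r + 3) = 0, so r = -6, -3.
Hence u_h = C1*exp(-6*t) + C2*exp(-3*t).
For the particular solution try u_p = A0 + A1*t. Substituting and matching coefficients of each power of t gives A0 = -1/36, A1 = -1/6, so u_p = -1/36 - t/6.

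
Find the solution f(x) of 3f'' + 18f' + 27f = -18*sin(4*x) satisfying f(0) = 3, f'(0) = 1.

f = 42*sin(4*x)/625 + 144*cos(4*x)/625 + 1731*exp(-3*x)/625 + 226*x*exp(-3*x)/25

Divide through by 3: f'' + 6f' + 9f = -6*sin(4*x).
Characteristic equation r² + 6r + 9 = 0 has discriminant (6)² - 4·(9) = 0, so r = -3 is a repeated root.
Hence f_h = (C1 + C2*x)*exp(-3*x).
Try f_p = A*cos(4*x) + B*sin(4*x). Substituting and equating the coefficients of cos(4x) and sin(4x) gives A = 144/625, B = 42/625, so f_p = 42*sin(4*x)/625 + 144*cos(4*x)/625.
General solution: f = 42*sin(4*x)/625 + 144*cos(4*x)/625 + C1*exp(-3*x) + C2*x*exp(-3*x).
Apply the initial conditions: f(0) = 144/625 + C1 = 3 and f'(0) = 168/625 + C2 - 3*C1 = 1. Solving gives C1 = 1731/625, C2 = 226/25.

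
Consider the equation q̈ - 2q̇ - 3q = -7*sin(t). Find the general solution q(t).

Characteristic equation r² - 2r - 3 = 0 factors as (r + 1)(r - 3) = 0, so r = -1, 3.
Hence q_h = C1*exp(-t) + C2*exp(3*t).
Try q_p = A*cos(t) + B*sin(t). Substituting and equating the coefficients of cos(t) and sin(t) gives A = -7/10, B = 7/5, so q_p = -7*cos(t)/10 + 7*sin(t)/5.

q = -7*cos(t)/10 + 7*sin(t)/5 + C1*exp(-t) + C2*exp(3*t)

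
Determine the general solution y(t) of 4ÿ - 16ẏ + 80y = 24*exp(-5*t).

Divide through by 4: y'' - 4y' + 20y = 6*exp(-5*t).
Characteristic equation r² - 4r + 20 = 0 has discriminant (-4)² - 4·(20) = -64 < 0, so r = 2 ± 4i.
Hence y_h = C1*cos(4*t)*exp(2*t) + C2*exp(2*t)*sin(4*t).
Try y_p = A*exp(-5*t). Substituting into the equation and dividing by exp(-5*t) gives A = 6/65, so y_p = 6*exp(-5*t)/65.

y = 6*exp(-5*t)/65 + C1*cos(4*t)*exp(2*t) + C2*exp(2*t)*sin(4*t)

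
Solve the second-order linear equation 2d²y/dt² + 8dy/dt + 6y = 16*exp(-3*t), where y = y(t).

Divide through by 2: y'' + 4y' + 3y = 8*exp(-3*t).
Characteristic equation r² + 4r + 3 = 0 factors as (r + 3)(r + 1) = 0, so r = -3, -1.
Hence y_h = C1*exp(-3*t) + C2*exp(-t).
Since exp(-3*t) solves the homogeneous equation (r = -3 is a root of multiplicity 1), multiply the trial by t. Try y_p = A*t*exp(-3*t). Substituting into the equation and dividing by exp(-3*t) gives A = -4, so y_p = -4*t*exp(-3*t).

y = C1*exp(-3*t) + C2*exp(-t) - 4*t*exp(-3*t)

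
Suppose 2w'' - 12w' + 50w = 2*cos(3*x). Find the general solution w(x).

w = -9*sin(3*x)/290 + 4*cos(3*x)/145 + C1*cos(4*x)*exp(3*x) + C2*exp(3*x)*sin(4*x)

Divide through by 2: w'' - 6w' + 25w = cos(3*x).
Characteristic equation r² - 6r + 25 = 0 has discriminant (-6)² - 4·(25) = -64 < 0, so r = 3 ± 4i.
Hence w_h = C1*cos(4*x)*exp(3*x) + C2*exp(3*x)*sin(4*x).
Try w_p = A*cos(3*x) + B*sin(3*x). Substituting and equating the coefficients of cos(3x) and sin(3x) gives A = 4/145, B = -9/290, so w_p = -9*sin(3*x)/290 + 4*cos(3*x)/145.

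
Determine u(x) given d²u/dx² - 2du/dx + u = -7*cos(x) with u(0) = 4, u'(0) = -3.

Characteristic equation r² - 2r + 1 = 0 has discriminant (-2)² - 4·(1) = 0, so r = 1 is a repeated root.
Hence u_h = (C1 + C2*x)*exp(x).
Try u_p = A*cos(x) + B*sin(x). Substituting and equating the coefficients of cos(x) and sin(x) gives A = 0, B = 7/2, so u_p = 7*sin(x)/2.
General solution: u = 7*sin(x)/2 + C1*exp(x) + C2*x*exp(x).
Apply the initial conditions: u(0) = C1 = 4 and u'(0) = 7/2 + C1 + C2 = -3. Solving gives C1 = 4, C2 = -21/2.

u = 4*exp(x) + 7*sin(x)/2 - 21*x*exp(x)/2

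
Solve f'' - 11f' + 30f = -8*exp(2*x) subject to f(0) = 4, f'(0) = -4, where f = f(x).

Characteristic equation r² - 11r + 30 = 0 factors as (r - 6)(r - 5) = 0, so r = 6, 5.
Hence f_h = C1*exp(6*x) + C2*exp(5*x).
Try f_p = A*exp(2*x). Substituting into the equation and dividing by exp(2*x) gives A = -2/3, so f_p = -2*exp(2*x)/3.
General solution: f = -2*exp(2*x)/3 + C1*exp(6*x) + C2*exp(5*x).
Apply the initial conditions: f(0) = -2/3 + C1 + C2 = 4 and f'(0) = -4/3 + 5*C2 + 6*C1 = -4. Solving gives C1 = -26, C2 = 92/3.

f = -26*exp(6*x) - 2*exp(2*x)/3 + 92*exp(5*x)/3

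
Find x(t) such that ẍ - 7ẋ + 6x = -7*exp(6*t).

x = C1*exp(t) + C2*exp(6*t) - 7*t*exp(6*t)/5

Characteristic equation r² - 7r + 6 = 0 factors as (r - 1)(r - 6) = 0, so r = 1, 6.
Hence x_h = C1*exp(t) + C2*exp(6*t).
Since exp(6*t) solves the homogeneous equation (r = 6 is a root of multiplicity 1), multiply the trial by t. Try x_p = A*t*exp(6*t). Substituting into the equation and dividing by exp(6*t) gives A = -7/5, so x_p = -7*t*exp(6*t)/5.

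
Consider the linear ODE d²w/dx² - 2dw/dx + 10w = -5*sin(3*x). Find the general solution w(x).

Characteristic equation r² - 2r + 10 = 0 has discriminant (-2)² - 4·(10) = -36 < 0, so r = 1 ± 3i.
Hence w_h = C1*cos(3*x)*exp(x) + C2*exp(x)*sin(3*x).
Try w_p = A*cos(3*x) + B*sin(3*x). Substituting and equating the coefficients of cos(3x) and sin(3x) gives A = -30/37, B = -5/37, so w_p = -30*cos(3*x)/37 - 5*sin(3*x)/37.

w = -30*cos(3*x)/37 - 5*sin(3*x)/37 + C1*cos(3*x)*exp(x) + C2*exp(x)*sin(3*x)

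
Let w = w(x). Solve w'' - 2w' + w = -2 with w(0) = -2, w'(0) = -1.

Characteristic equation r² - 2r + 1 = 0 has discriminant (-2)² - 4·(1) = 0, so r = 1 is a repeated root.
Hence w_h = (C1 + C2*x)*exp(x).
For the particular solution try w_p = A0. Substituting and matching coefficients of each power of x gives A0 = -2, so w_p = -2.
General solution: w = -2 + C1*exp(x) + C2*x*exp(x).
Apply the initial conditions: w(0) = -2 + C1 = -2 and w'(0) = C1 + C2 = -1. Solving gives C1 = 0, C2 = -1.

w = -2 - x*exp(x)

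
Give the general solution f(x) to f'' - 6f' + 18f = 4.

f = 2/9 + C1*cos(3*x)*exp(3*x) + C2*exp(3*x)*sin(3*x)

Characteristic equation r² - 6r + 18 = 0 has discriminant (-6)² - 4·(18) = -36 < 0, so r = 3 ± 3i.
Hence f_h = C1*cos(3*x)*exp(3*x) + C2*exp(3*x)*sin(3*x).
For the particular solution try f_p = A0. Substituting and matching coefficients of each power of x gives A0 = 2/9, so f_p = 2/9.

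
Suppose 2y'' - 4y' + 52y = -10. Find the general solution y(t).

y = -5/26 + C1*cos(5*t)*exp(t) + C2*exp(t)*sin(5*t)

Divide through by 2: y'' - 2y' + 26y = -5.
Characteristic equation r² - 2r + 26 = 0 has discriminant (-2)² - 4·(26) = -100 < 0, so r = 1 ± 5i.
Hence y_h = C1*cos(5*t)*exp(t) + C2*exp(t)*sin(5*t).
For the particular solution try y_p = A0. Substituting and matching coefficients of each power of t gives A0 = -5/26, so y_p = -5/26.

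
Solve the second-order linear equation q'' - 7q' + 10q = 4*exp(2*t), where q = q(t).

Characteristic equation r² - 7r + 10 = 0 factors as (r - 2)(r - 5) = 0, so r = 2, 5.
Hence q_h = C1*exp(2*t) + C2*exp(5*t).
Since exp(2*t) solves the homogeneous equation (r = 2 is a root of multiplicity 1), multiply the trial by t. Try q_p = A*t*exp(2*t). Substituting into the equation and dividing by exp(2*t) gives A = -4/3, so q_p = -4*t*exp(2*t)/3.

q = C1*exp(2*t) + C2*exp(5*t) - 4*t*exp(2*t)/3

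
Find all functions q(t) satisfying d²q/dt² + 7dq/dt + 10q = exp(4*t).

q = exp(4*t)/54 + C1*exp(-5*t) + C2*exp(-2*t)

Characteristic equation r² + 7r + 10 = 0 factors as (r + 5)(r + 2) = 0, so r = -5, -2.
Hence q_h = C1*exp(-5*t) + C2*exp(-2*t).
Try q_p = A*exp(4*t). Substituting into the equation and dividing by exp(4*t) gives A = 1/54, so q_p = exp(4*t)/54.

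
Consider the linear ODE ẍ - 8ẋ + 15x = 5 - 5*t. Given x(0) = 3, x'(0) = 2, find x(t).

x = 7/45 - 31*exp(5*t)/10 - t/3 + 107*exp(3*t)/18

Characteristic equation r² - 8r + 15 = 0 factors as (r - 5)(r - 3) = 0, so r = 5, 3.
Hence x_h = C1*exp(5*t) + C2*exp(3*t).
For the particular solution try x_p = A0 + A1*t. Substituting and matching coefficients of each power of t gives A0 = 7/45, A1 = -1/3, so x_p = 7/45 - t/3.
General solution: x = 7/45 - t/3 + C1*exp(5*t) + C2*exp(3*t).
Apply the initial conditions: x(0) = 7/45 + C1 + C2 = 3 and x'(0) = -1/3 + 3*C2 + 5*C1 = 2. Solving gives C1 = -31/10, C2 = 107/18.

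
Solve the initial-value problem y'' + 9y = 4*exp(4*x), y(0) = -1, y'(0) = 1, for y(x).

y = -29*cos(3*x)/25 + 3*sin(3*x)/25 + 4*exp(4*x)/25

Characteristic equation r² + 9 = 0 has discriminant (0)² - 4·(9) = -36 < 0, so r = ± 3i.
Hence y_h = C1*cos(3*x) + C2*sin(3*x).
Try y_p = A*exp(4*x). Substituting into the equation and dividing by exp(4*x) gives A = 4/25, so y_p = 4*exp(4*x)/25.
General solution: y = 4*exp(4*x)/25 + C1*cos(3*x) + C2*sin(3*x).
Apply the initial conditions: y(0) = 4/25 + C1 = -1 and y'(0) = 16/25 + 3*C2 = 1. Solving gives C1 = -29/25, C2 = 3/25.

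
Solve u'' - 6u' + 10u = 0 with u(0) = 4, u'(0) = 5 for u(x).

u = -7*exp(3*x)*sin(x) + 4*cos(x)*exp(3*x)

Characteristic equation r² - 6r + 10 = 0 has discriminant (-6)² - 4·(10) = -4 < 0, so r = 3 ± i.
Hence u_h = C1*cos(x)*exp(3*x) + C2*exp(3*x)*sin(x).
Apply the initial conditions: u(0) = C1 = 4 and u'(0) = C2 + 3*C1 = 5. Solving gives C1 = 4, C2 = -7.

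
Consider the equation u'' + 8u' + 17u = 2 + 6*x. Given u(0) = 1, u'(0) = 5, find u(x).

Characteristic equation r² + 8r + 17 = 0 has discriminant (8)² - 4·(17) = -4 < 0, so r = -4 ± i.
Hence u_h = C1*cos(x)*exp(-4*x) + C2*exp(-4*x)*sin(x).
For the particular solution try u_p = A0 + A1*x. Substituting and matching coefficients of each power of x gives A0 = -14/289, A1 = 6/17, so u_p = -14/289 + 6*x/17.
General solution: u = -14/289 + 6*x/17 + C1*cos(x)*exp(-4*x) + C2*exp(-4*x)*sin(x).
Apply the initial conditions: u(0) = -14/289 + C1 = 1 and u'(0) = 6/17 + C2 - 4*C1 = 5. Solving gives C1 = 303/289, C2 = 2555/289.

u = -14/289 + 6*x/17 + 303*cos(x)*exp(-4*x)/289 + 2555*exp(-4*x)*sin(x)/289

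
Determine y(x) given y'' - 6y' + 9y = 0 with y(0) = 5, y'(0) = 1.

Characteristic equation r² - 6r + 9 = 0 has discriminant (-6)² - 4·(9) = 0, so r = 3 is a repeated root.
Hence y_h = (C1 + C2*x)*exp(3*x).
Apply the initial conditions: y(0) = C1 = 5 and y'(0) = C2 + 3*C1 = 1. Solving gives C1 = 5, C2 = -14.

y = 5*exp(3*x) - 14*x*exp(3*x)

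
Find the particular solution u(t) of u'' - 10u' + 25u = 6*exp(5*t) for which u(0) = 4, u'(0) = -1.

u = 4*exp(5*t) - 21*t*exp(5*t) + 3*t**2*exp(5*t)

Characteristic equation r² - 10r + 25 = 0 has discriminant (-10)² - 4·(25) = 0, so r = 5 is a repeated root.
Hence u_h = (C1 + C2*t)*exp(5*t).
Since exp(5*t) solves the homogeneous equation (r = 5 is a root of multiplicity 2), multiply the trial by t^2. Try u_p = A*t^2*exp(5*t). Substituting into the equation and dividing by exp(5*t) gives A = 3, so u_p = 3*t^2*exp(5*t).
General solution: u = C1*exp(5*t) + 3*t^2*exp(5*t) + C2*t*exp(5*t).
Apply the initial conditions: u(0) = C1 = 4 and u'(0) = C2 + 5*C1 = -1. Solving gives C1 = 4, C2 = -21.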